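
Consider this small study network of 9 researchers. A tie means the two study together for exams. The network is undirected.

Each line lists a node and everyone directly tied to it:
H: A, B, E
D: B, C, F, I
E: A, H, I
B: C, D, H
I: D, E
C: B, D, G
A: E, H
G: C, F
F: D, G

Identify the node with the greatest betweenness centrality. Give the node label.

Unnormalized betweenness of each node: A:0, B:47/6, C:14/3, D:29/3, E:3, F:4/3, G:1/2, H:35/6, I:25/6.
D has the largest value, 29/3, making it the main broker — the node through which the most shortest paths run.

D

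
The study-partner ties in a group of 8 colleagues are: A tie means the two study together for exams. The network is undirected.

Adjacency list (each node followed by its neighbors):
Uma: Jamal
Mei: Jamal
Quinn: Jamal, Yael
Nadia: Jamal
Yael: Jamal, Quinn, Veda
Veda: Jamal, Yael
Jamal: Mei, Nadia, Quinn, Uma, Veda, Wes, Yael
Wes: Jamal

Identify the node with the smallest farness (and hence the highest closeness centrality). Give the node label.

Jamal

Farness (sum of distances to all others) for each node — Jamal:7, Mei:13, Nadia:13, Quinn:12, Uma:13, Veda:12, Wes:13, Yael:11.
The smallest farness is 7, for Jamal, so Jamal has the highest closeness.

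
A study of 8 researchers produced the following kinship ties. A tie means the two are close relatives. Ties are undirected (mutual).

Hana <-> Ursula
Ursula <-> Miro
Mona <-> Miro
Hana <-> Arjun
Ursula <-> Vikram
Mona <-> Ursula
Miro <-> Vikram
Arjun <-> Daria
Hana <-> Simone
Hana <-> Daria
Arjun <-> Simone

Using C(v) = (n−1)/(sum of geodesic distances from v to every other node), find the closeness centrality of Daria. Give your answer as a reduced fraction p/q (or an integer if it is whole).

Distances from Daria: Arjun:1, Hana:1, Miro:3, Mona:3, Simone:2, Ursula:2, Vikram:3. Sum = 15.
n = 8, so closeness = 7/15.

7/15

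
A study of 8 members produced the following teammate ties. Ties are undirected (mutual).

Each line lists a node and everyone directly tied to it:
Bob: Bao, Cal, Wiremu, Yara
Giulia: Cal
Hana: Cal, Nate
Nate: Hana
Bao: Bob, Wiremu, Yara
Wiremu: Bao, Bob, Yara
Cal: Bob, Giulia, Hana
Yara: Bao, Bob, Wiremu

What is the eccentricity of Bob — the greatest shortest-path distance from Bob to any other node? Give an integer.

3

Distances from Bob: Bao:1, Cal:1, Giulia:2, Hana:2, Nate:3, Wiremu:1, Yara:1.
The largest is 3 (to Nate), so the eccentricity of Bob is 3.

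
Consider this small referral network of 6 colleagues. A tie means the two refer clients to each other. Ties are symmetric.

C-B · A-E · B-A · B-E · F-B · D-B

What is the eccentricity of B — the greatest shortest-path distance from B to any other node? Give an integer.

1

Distances from B: A:1, C:1, D:1, E:1, F:1.
The largest is 1 (to A, F, D, C, and E), so the eccentricity of B is 1.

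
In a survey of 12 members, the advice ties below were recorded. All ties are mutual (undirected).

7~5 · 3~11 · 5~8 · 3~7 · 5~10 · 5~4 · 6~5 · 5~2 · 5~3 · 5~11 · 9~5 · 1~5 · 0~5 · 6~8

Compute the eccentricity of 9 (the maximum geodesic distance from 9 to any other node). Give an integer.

2

Distances from 9: 0:2, 1:2, 2:2, 3:2, 4:2, 5:1, 6:2, 7:2, 8:2, 10:2, 11:2.
The largest is 2 (to 1, 7, 10, 0, 3, 8, 11, 2, 6, and 4), so the eccentricity of 9 is 2.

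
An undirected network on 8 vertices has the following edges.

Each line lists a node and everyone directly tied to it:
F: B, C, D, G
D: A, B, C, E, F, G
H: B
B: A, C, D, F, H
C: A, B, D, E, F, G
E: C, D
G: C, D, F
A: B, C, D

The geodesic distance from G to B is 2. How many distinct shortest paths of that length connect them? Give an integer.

The shortest distance is 2. The length-2 paths are: G–F–B; G–D–B; G–C–B.
That gives 3 distinct shortest paths.

3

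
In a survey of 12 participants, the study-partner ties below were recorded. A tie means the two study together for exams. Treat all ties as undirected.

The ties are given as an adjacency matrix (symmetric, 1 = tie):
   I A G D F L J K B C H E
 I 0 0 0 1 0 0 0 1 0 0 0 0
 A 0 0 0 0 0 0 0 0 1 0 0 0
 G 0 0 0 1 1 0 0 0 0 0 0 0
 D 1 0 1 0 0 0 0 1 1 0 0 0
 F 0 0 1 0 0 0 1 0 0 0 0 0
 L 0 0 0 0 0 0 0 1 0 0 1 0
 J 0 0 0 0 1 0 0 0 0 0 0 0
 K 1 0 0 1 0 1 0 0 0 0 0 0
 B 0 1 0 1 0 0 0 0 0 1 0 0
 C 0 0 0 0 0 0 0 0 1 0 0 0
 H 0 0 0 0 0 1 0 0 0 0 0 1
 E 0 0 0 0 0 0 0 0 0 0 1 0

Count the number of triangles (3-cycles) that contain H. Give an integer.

H's neighbors are E and L, but none of them are tied to each other, so no triangle contains H.

0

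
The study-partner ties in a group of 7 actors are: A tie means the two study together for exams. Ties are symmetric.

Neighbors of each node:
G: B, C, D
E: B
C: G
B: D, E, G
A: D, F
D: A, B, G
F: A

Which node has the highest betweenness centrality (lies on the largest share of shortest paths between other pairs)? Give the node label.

D

Unnormalized betweenness of each node: A:5, B:5, C:0, D:8, E:0, F:0, G:5.
D has the largest value, 8, making it the main broker — the node through which the most shortest paths run.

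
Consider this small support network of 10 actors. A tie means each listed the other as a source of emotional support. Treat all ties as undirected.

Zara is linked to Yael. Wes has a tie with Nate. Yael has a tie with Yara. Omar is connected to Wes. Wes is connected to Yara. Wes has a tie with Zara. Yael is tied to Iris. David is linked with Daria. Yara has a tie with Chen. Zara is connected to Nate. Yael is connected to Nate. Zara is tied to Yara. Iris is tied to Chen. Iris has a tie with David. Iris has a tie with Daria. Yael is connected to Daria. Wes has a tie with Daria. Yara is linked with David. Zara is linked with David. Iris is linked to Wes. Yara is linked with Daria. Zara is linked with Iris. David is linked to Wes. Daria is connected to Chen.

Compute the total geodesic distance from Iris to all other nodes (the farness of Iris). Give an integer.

12

Distances from Iris: Chen:1, Daria:1, David:1, Nate:2, Omar:2, Wes:1, Yael:1, Yara:2, Zara:1.
Sum = 1 + 1 + 1 + 2 + 2 + 1 + 1 + 2 + 1 = 12.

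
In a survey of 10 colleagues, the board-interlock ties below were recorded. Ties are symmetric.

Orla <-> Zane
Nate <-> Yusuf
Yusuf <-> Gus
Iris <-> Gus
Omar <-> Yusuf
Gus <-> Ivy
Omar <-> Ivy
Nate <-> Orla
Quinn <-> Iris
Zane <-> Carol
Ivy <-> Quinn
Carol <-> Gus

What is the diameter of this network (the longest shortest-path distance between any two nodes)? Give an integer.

5

Eccentricity of each node (its greatest distance to any other): Carol:3, Gus:3, Iris:4, Ivy:4, Nate:4, Omar:4, Orla:5, Quinn:5, Yusuf:3, Zane:4.
The maximum eccentricity is 5, realized for instance by the pair Orla–Quinn via Orla – Zane – Carol – Gus – Ivy – Quinn. So the diameter is 5.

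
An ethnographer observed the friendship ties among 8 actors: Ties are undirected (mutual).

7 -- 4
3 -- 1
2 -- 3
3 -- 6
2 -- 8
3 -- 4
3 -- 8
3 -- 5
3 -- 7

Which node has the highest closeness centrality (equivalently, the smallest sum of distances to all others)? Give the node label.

Farness (sum of distances to all others) for each node — 1:13, 2:12, 3:7, 4:12, 5:13, 6:13, 7:12, 8:12.
The smallest farness is 7, for 3, so 3 has the highest closeness.

3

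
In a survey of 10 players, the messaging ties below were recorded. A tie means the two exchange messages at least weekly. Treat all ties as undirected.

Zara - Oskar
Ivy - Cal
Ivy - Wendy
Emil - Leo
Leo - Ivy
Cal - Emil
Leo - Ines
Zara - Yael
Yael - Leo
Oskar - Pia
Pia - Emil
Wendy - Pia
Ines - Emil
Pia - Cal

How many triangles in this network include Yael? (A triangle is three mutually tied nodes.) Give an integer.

Yael's neighbors are Leo and Zara, but none of them are tied to each other, so no triangle contains Yael.

0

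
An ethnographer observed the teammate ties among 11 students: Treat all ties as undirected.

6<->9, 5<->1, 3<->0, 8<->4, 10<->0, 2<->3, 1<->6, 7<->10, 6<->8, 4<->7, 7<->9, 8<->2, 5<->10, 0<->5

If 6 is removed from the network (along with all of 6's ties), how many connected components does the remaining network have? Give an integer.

1

6's neighbors (1, 8, and 9) remain reachable from one another through other ties, so the rest of the network stays in one piece.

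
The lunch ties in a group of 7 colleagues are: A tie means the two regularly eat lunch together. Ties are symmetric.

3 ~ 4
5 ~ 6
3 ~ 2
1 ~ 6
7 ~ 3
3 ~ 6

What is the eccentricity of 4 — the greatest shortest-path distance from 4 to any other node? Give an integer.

3

Distances from 4: 1:3, 2:2, 3:1, 5:3, 6:2, 7:2.
The largest is 3 (to 5 and 1), so the eccentricity of 4 is 3.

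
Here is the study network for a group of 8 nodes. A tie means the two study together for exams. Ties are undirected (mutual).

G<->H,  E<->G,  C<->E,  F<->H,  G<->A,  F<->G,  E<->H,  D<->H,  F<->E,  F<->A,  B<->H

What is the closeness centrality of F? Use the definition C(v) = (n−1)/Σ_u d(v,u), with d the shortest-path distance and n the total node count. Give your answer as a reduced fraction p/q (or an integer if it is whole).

7/10

Distances from F: A:1, B:2, C:2, D:2, E:1, G:1, H:1. Sum = 10.
n = 8, so closeness = 7/10.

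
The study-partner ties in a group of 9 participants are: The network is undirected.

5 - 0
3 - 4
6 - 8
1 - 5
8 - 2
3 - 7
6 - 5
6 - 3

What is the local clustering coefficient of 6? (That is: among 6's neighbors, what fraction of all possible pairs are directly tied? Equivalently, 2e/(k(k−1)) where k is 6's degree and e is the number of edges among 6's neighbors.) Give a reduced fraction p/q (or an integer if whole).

0

6's neighbors: 3, 5, and 8 (k = 3).
Possible neighbor pairs: C(3,2) = 3. Edges among them: none → e = 0.
Clustering(6) = 0/3 = 0.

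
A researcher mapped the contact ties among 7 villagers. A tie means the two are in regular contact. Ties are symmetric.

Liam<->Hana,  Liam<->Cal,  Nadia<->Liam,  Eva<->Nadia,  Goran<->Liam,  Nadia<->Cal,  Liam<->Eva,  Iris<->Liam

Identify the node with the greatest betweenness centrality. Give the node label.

Liam

Unnormalized betweenness of each node: Cal:0, Eva:0, Goran:0, Hana:0, Iris:0, Liam:25/2, Nadia:1/2.
Liam has the largest value, 25/2, making it the main broker — the node through which the most shortest paths run.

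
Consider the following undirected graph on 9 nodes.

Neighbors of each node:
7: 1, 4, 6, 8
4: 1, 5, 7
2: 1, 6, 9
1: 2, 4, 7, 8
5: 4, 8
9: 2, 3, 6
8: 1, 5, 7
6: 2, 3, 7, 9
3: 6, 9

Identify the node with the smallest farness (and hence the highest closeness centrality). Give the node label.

7

Farness (sum of distances to all others) for each node — 1:13, 2:14, 3:19, 4:15, 5:20, 6:13, 7:12, 8:15, 9:17.
The smallest farness is 12, for 7, so 7 has the highest closeness.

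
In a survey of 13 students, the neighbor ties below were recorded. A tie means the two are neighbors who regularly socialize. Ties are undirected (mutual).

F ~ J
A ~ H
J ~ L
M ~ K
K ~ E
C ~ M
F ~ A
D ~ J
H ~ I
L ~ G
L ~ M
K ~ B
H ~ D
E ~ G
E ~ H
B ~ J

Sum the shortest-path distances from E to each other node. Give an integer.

24

Distances from E: A:2, B:2, C:3, D:2, F:3, G:1, H:1, I:2, J:3, K:1, L:2, M:2.
Sum = 2 + 2 + 3 + 2 + 3 + 1 + 1 + 2 + 3 + 1 + 2 + 2 = 24.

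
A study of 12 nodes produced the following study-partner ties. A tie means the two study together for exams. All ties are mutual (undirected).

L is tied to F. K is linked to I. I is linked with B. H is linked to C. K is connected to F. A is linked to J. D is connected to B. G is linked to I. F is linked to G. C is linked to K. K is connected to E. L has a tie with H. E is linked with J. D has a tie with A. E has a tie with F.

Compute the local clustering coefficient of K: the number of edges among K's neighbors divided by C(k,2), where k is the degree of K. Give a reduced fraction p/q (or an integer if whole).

K's neighbors: C, E, F, and I (k = 4).
Possible neighbor pairs: C(4,2) = 6. Edges among them: E–F → e = 1.
Clustering(K) = 1/6.

1/6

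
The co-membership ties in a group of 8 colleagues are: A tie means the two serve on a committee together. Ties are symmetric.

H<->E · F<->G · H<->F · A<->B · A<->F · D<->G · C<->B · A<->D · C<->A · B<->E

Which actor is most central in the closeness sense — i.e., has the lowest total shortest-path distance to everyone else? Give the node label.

A

Farness (sum of distances to all others) for each node — A:10, B:12, C:14, D:14, E:14, F:11, G:15, H:14.
The smallest farness is 10, for A, so A has the highest closeness.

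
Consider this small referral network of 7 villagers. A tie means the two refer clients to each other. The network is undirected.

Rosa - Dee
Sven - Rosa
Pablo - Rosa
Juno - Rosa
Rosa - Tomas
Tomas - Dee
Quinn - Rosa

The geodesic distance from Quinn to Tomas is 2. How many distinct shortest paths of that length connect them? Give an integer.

1

The shortest distance is 2, and the only length-2 path is Quinn–Rosa–Tomas. So there is exactly 1 shortest path.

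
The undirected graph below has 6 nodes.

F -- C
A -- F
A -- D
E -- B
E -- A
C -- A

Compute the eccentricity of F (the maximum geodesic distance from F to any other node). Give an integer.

3

Distances from F: A:1, B:3, C:1, D:2, E:2.
The largest is 3 (to B), so the eccentricity of F is 3.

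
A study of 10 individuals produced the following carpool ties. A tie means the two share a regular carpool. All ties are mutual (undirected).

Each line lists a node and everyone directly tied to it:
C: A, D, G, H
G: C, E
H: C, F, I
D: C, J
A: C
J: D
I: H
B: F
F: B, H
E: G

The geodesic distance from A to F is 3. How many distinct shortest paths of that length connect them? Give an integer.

The shortest distance is 3, and the only length-3 path is A–C–H–F. So there is exactly 1 shortest path.

1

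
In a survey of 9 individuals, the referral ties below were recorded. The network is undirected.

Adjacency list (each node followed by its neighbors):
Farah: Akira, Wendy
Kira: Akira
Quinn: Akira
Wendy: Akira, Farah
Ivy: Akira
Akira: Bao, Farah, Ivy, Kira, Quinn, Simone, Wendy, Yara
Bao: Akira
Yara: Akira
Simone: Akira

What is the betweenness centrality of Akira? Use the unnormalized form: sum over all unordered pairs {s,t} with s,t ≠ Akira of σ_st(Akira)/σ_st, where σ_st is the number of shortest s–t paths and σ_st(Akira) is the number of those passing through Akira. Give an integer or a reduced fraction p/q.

Pairs whose geodesics pass through Akira — Bao–Wendy: 1; Bao–Farah: 1; Bao–Yara: 1; Bao–Ivy: 1; Bao–Quinn: 1; Bao–Simone: 1; Bao–Kira: 1; Wendy–Yara: 1; Wendy–Ivy: 1; Wendy–Quinn: 1; Wendy–Simone: 1; Wendy–Kira: 1; Farah–Yara: 1; Farah–Ivy: 1 … (+13 more pairs).
All other pairs contribute 0.
Summing the contributions gives betweenness(Akira) = 27.

27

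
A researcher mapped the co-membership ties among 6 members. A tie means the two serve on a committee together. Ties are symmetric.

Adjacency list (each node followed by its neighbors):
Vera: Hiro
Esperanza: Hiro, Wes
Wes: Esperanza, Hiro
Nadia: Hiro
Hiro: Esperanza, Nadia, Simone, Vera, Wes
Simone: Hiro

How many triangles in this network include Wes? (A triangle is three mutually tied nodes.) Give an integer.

Wes's neighbors: Esperanza and Hiro.
Neighbor pairs that are themselves tied: Wes–Esperanza–Hiro. Each forms one triangle with Wes, for 1 in total.

1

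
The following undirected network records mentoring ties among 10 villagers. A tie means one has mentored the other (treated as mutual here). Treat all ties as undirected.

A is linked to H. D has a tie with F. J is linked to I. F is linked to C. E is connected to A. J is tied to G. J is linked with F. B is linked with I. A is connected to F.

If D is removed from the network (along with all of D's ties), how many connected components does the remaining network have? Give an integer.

D's neighbors (F) remain reachable from one another through other ties, so the rest of the network stays in one piece.

1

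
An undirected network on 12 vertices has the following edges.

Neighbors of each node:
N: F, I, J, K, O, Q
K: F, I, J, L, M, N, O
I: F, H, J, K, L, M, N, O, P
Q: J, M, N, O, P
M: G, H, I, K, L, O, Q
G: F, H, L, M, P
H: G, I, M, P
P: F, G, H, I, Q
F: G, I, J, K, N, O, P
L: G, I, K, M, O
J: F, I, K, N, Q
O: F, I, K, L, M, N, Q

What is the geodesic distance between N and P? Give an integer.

One shortest route is N – F – P, which uses 2 edges, and N and P are not directly tied, so nothing shorter exists. So d(N,P) = 2.

2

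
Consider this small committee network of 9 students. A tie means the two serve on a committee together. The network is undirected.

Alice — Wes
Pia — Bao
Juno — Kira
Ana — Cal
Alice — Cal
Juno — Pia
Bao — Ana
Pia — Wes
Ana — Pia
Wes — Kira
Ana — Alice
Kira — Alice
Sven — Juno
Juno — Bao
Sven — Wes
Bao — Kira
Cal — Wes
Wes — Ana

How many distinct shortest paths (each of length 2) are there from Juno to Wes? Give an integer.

3

The shortest distance is 2. The length-2 paths are: Juno–Kira–Wes; Juno–Sven–Wes; Juno–Pia–Wes.
That gives 3 distinct shortest paths.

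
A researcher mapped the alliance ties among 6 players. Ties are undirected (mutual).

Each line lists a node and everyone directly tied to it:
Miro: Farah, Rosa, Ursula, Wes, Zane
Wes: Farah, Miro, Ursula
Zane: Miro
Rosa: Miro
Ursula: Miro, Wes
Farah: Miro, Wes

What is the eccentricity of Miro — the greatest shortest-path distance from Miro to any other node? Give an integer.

Distances from Miro: Farah:1, Rosa:1, Ursula:1, Wes:1, Zane:1.
The largest is 1 (to Zane, Rosa, Wes, Ursula, and Farah), so the eccentricity of Miro is 1.

1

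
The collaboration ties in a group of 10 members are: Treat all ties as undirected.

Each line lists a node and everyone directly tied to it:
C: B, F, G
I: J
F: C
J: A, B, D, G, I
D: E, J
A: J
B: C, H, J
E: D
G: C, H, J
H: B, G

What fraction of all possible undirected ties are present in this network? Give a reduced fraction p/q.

11/45

There are 11 edges and 10 nodes, so the maximum possible is C(10,2) = 45.
Density = 11/45.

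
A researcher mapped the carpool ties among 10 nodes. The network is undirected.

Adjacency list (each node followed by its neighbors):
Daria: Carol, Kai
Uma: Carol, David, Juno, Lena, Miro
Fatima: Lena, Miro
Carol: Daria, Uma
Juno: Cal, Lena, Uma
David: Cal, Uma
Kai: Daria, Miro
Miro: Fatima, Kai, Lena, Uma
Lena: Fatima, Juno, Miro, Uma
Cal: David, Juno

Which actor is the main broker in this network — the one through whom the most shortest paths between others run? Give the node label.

Uma

Unnormalized betweenness of each node: Cal:1/2, Carol:9/2, Daria:1, David:13/6, Fatima:0, Juno:29/6, Kai:5/2, Lena:31/6, Miro:9, Uma:49/3.
Uma has the largest value, 49/3, making it the main broker — the node through which the most shortest paths run.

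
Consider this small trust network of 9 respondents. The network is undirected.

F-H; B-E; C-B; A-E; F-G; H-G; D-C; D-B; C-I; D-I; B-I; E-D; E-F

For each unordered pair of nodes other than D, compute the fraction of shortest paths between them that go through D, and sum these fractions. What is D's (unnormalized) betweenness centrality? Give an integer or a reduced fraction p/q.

5

Pairs whose geodesics pass through D — E–I: 1/2; E–C: 1/2; I–A: 1/2; I–F: 1/2; I–H: 1/2; I–G: 1/2; C–A: 1/2; C–F: 1/2; C–H: 1/2; C–G: 1/2.
All other pairs contribute 0.
Summing the contributions gives betweenness(D) = 5.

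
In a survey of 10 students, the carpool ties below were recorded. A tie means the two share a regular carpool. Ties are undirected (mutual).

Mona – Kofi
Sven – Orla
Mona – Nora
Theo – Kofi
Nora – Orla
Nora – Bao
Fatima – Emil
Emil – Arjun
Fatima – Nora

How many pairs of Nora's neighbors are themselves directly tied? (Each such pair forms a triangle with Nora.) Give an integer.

0

Nora's neighbors are Bao, Fatima, Mona, and Orla, but none of them are tied to each other, so no triangle contains Nora.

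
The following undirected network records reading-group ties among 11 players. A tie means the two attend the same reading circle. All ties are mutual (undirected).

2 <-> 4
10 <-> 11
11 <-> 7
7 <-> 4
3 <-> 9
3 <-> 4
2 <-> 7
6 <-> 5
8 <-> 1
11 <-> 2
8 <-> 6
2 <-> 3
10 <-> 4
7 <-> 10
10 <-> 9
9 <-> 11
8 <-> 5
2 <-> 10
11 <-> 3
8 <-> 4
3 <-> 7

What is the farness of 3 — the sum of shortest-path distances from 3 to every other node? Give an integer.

18

Distances from 3: 1:3, 2:1, 4:1, 5:3, 6:3, 7:1, 8:2, 9:1, 10:2, 11:1.
Sum = 3 + 1 + 1 + 3 + 3 + 1 + 2 + 1 + 2 + 1 = 18.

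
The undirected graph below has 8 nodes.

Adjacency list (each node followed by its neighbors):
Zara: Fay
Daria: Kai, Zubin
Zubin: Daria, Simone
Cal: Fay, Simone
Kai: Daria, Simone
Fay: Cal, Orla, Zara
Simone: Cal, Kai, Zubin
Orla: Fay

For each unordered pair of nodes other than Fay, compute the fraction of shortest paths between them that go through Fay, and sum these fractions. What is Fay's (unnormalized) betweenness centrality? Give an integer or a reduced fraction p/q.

11

Pairs whose geodesics pass through Fay — Cal–Zara: 1; Cal–Orla: 1; Zara–Daria: 2/2; Zara–Zubin: 1; Zara–Orla: 1; Zara–Kai: 1; Zara–Simone: 1; Daria–Orla: 2/2; Zubin–Orla: 1; Orla–Kai: 1; Orla–Simone: 1.
All other pairs contribute 0.
Summing the contributions gives betweenness(Fay) = 11.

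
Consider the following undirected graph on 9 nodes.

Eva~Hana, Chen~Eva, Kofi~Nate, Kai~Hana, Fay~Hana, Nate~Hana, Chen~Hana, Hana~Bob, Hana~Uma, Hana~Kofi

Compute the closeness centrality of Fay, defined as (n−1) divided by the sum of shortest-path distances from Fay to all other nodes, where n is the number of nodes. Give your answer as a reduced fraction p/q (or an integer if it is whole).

8/15

Distances from Fay: Bob:2, Chen:2, Eva:2, Hana:1, Kai:2, Kofi:2, Nate:2, Uma:2. Sum = 15.
n = 9, so closeness = 8/15.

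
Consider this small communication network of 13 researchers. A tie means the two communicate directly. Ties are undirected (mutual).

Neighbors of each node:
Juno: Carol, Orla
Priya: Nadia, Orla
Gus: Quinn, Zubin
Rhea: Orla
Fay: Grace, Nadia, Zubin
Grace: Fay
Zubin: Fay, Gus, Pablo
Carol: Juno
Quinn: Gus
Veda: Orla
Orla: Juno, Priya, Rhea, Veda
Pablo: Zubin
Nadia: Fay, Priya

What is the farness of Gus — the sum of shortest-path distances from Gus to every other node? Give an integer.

Distances from Gus: Carol:7, Fay:2, Grace:3, Juno:6, Nadia:3, Orla:5, Pablo:2, Priya:4, Quinn:1, Rhea:6, Veda:6, Zubin:1.
Sum = 7 + 2 + 3 + 6 + 3 + 5 + 2 + 4 + 1 + 6 + 6 + 1 = 46.

46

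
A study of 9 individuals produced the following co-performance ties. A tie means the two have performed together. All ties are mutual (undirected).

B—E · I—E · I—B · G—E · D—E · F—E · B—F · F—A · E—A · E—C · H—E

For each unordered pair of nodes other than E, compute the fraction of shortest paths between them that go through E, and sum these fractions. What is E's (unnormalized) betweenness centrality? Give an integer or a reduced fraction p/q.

24

Pairs whose geodesics pass through E — H–A: 1; H–C: 1; H–F: 1; H–I: 1; H–D: 1; H–B: 1; H–G: 1; A–C: 1; A–I: 1; A–D: 1; A–B: 1/2; A–G: 1; C–F: 1; C–I: 1 … (+11 more pairs).
All other pairs contribute 0.
Summing the contributions gives betweenness(E) = 24.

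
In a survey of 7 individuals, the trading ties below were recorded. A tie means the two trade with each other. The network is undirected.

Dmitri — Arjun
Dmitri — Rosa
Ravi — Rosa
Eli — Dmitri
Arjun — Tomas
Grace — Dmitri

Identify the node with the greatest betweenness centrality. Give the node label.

Dmitri

Unnormalized betweenness of each node: Arjun:5, Dmitri:13, Eli:0, Grace:0, Ravi:0, Rosa:5, Tomas:0.
Dmitri has the largest value, 13, making it the main broker — the node through which the most shortest paths run.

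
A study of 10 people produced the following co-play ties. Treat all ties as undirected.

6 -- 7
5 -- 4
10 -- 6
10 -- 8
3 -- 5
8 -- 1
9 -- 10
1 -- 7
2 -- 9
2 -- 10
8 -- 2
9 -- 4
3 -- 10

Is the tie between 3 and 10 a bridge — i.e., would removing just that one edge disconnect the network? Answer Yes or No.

No

Even without that edge, 3 still reaches 10 via 3 – 5 – 4 – 9 – 10, so the network stays connected. Not a bridge.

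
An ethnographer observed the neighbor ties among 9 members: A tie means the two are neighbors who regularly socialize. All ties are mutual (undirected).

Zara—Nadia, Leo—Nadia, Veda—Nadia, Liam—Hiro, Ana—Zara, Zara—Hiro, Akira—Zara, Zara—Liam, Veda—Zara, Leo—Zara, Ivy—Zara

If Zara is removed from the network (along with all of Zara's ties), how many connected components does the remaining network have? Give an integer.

Without Zara, the remaining ties split the others into: {Hiro, Liam}; {Leo, Nadia, Veda}; {Ana}; {Ivy}; {Akira}.
That's 5 separate components.

5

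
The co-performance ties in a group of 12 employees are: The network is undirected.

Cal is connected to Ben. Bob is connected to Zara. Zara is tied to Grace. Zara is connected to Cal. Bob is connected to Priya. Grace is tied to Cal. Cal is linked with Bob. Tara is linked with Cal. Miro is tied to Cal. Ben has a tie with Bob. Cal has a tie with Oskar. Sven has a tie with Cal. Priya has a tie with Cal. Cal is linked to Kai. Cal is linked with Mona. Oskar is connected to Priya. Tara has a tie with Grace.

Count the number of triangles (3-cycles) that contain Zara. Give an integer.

Zara's neighbors: Bob, Cal, and Grace.
Neighbor pairs that are themselves tied: Zara–Bob–Cal; Zara–Cal–Grace. Each forms one triangle with Zara, for 2 in total.

2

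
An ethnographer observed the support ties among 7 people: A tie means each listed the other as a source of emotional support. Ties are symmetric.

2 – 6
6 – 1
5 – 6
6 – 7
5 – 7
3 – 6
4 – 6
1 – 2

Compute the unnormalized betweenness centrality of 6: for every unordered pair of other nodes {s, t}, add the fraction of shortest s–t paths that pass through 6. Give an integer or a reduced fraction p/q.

Pairs whose geodesics pass through 6 — 2–7: 1; 2–3: 1; 2–4: 1; 2–5: 1; 7–3: 1; 7–1: 1; 7–4: 1; 3–1: 1; 3–4: 1; 3–5: 1; 1–4: 1; 1–5: 1; 4–5: 1.
All other pairs contribute 0.
Summing the contributions gives betweenness(6) = 13.

13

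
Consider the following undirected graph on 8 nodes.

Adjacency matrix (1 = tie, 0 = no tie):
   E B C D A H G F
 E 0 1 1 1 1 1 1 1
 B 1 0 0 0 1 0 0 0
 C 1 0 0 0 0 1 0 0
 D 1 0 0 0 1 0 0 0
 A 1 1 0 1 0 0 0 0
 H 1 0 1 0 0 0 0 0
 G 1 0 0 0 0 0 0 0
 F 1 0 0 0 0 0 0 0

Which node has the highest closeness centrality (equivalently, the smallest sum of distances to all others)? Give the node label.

E

Farness (sum of distances to all others) for each node — A:11, B:12, C:12, D:12, E:7, F:13, G:13, H:12.
The smallest farness is 7, for E, so E has the highest closeness.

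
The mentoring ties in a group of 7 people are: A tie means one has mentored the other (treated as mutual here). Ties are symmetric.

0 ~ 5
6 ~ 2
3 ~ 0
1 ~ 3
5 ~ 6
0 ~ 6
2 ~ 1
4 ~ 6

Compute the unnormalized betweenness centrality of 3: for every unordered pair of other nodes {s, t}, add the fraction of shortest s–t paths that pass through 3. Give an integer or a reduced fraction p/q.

Pairs whose geodesics pass through 3 — 1–0: 1; 1–5: 1/2.
All other pairs contribute 0.
Summing the contributions gives betweenness(3) = 3/2.

3/2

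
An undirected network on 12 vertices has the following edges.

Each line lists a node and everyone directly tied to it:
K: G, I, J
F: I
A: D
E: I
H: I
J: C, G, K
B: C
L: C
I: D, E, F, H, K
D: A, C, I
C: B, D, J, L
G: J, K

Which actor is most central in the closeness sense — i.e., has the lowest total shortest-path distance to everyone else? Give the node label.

I

Farness (sum of distances to all others) for each node — A:30, B:31, C:21, D:20, E:29, F:29, G:28, H:29, I:19, J:23, K:22, L:31.
The smallest farness is 19, for I, so I has the highest closeness.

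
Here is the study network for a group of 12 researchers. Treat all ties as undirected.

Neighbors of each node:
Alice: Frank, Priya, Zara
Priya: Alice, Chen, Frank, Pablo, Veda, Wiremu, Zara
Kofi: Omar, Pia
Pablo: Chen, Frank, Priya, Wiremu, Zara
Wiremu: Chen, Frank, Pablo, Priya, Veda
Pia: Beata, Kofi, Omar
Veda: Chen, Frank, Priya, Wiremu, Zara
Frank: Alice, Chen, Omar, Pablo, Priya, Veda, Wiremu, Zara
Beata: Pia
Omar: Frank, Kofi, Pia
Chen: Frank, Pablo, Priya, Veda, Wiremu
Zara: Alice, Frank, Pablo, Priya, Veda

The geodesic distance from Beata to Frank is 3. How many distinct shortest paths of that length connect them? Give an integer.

1

The shortest distance is 3, and the only length-3 path is Beata–Pia–Omar–Frank. So there is exactly 1 shortest path.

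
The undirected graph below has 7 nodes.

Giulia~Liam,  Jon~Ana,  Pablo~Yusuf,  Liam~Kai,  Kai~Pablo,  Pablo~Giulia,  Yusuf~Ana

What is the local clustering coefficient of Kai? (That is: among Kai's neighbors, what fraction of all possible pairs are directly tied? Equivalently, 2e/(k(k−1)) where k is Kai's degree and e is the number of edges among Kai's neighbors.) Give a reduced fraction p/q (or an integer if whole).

Kai's neighbors: Liam and Pablo (k = 2).
Possible neighbor pairs: C(2,2) = 1. Edges among them: none → e = 0.
Clustering(Kai) = 0/1.

0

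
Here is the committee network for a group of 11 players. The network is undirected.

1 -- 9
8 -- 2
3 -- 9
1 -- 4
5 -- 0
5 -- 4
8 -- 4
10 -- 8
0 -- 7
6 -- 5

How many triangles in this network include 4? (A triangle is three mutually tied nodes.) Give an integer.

4's neighbors are 1, 5, and 8, but none of them are tied to each other, so no triangle contains 4.

0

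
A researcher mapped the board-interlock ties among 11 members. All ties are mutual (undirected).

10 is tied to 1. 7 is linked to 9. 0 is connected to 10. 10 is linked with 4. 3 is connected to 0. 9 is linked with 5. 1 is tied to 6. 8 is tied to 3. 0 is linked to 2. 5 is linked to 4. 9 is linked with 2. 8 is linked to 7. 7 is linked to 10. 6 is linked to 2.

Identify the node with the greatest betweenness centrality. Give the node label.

Unnormalized betweenness of each node: 0:17/2, 1:17/6, 2:8, 3:11/6, 4:17/6, 5:3/2, 6:3/2, 7:17/2, 8:11/6, 9:8, 10:44/3.
10 has the largest value, 44/3, making it the main broker — the node through which the most shortest paths run.

10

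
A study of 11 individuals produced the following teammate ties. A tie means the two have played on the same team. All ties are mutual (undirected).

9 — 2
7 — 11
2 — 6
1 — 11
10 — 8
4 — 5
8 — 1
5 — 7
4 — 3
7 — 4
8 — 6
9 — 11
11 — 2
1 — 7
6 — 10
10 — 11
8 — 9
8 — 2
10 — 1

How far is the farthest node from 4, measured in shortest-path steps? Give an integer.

Distances from 4: 1:2, 2:3, 3:1, 5:1, 6:4, 7:1, 8:3, 9:3, 10:3, 11:2.
The largest is 4 (to 6), so the eccentricity of 4 is 4.

4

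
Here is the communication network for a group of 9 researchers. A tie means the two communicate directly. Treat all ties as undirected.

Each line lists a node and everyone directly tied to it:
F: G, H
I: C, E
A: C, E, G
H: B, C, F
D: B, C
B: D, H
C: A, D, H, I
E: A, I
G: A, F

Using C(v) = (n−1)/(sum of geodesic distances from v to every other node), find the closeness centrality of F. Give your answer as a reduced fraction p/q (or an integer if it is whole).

8/17

Distances from F: A:2, B:2, C:2, D:3, E:3, G:1, H:1, I:3. Sum = 17.
n = 9, so closeness = 8/17.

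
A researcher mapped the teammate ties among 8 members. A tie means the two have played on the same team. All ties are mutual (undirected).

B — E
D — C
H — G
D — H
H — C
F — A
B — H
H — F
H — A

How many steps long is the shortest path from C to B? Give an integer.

One shortest route is C – H – B, which uses 2 edges, and C and B are not directly tied, so nothing shorter exists. So d(C,B) = 2.

2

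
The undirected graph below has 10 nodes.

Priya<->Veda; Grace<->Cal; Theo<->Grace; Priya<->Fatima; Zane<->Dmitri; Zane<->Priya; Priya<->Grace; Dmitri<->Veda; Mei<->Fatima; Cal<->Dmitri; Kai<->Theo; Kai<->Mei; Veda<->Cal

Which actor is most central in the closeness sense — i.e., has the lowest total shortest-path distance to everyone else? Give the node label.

Priya

Farness (sum of distances to all others) for each node — Cal:19, Dmitri:21, Fatima:19, Grace:16, Kai:24, Mei:23, Priya:15, Theo:20, Veda:19, Zane:20.
The smallest farness is 15, for Priya, so Priya has the highest closeness.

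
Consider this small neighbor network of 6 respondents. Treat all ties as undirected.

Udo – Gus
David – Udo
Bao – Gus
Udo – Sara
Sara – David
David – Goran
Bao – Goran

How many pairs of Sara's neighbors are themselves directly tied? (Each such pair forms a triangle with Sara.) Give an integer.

1

Sara's neighbors: David and Udo.
Neighbor pairs that are themselves tied: Sara–David–Udo. Each forms one triangle with Sara, for 1 in total.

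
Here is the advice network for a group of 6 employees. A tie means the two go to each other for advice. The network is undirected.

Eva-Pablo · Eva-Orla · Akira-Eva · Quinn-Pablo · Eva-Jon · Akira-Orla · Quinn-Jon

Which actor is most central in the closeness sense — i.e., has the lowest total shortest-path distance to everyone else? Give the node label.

Farness (sum of distances to all others) for each node — Akira:9, Eva:6, Jon:8, Orla:9, Pablo:8, Quinn:10.
The smallest farness is 6, for Eva, so Eva has the highest closeness.

Eva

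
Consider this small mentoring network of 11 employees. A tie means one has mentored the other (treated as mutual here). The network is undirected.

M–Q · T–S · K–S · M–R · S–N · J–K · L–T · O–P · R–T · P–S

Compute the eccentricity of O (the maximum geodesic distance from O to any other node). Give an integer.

Distances from O: J:4, K:3, L:4, M:5, N:3, P:1, Q:6, R:4, S:2, T:3.
The largest is 6 (to Q), so the eccentricity of O is 6.

6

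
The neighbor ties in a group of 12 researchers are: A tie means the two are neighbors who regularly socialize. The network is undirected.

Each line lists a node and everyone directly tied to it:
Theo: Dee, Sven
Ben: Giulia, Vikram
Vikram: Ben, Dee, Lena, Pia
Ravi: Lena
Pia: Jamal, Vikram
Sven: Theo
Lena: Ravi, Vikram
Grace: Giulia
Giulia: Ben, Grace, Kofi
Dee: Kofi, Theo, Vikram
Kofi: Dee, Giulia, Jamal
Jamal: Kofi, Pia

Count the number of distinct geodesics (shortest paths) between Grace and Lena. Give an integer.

The shortest distance is 4, and the only length-4 path is Grace–Giulia–Ben–Vikram–Lena. So there is exactly 1 shortest path.

1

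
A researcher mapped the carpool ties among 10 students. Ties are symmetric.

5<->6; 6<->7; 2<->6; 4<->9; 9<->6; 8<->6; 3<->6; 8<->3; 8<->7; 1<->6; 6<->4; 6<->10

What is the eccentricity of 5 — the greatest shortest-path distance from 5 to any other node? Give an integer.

2

Distances from 5: 1:2, 2:2, 3:2, 4:2, 6:1, 7:2, 8:2, 9:2, 10:2.
The largest is 2 (to 3, 7, 2, 1, 10, 8, 9, and 4), so the eccentricity of 5 is 2.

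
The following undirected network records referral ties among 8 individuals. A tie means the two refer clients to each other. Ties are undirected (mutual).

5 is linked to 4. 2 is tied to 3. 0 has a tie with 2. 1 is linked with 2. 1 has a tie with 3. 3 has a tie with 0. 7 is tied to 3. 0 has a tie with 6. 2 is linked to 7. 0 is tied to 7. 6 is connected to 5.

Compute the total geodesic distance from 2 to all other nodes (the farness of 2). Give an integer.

13

Distances from 2: 0:1, 1:1, 3:1, 4:4, 5:3, 6:2, 7:1.
Sum = 1 + 1 + 1 + 4 + 3 + 2 + 1 = 13.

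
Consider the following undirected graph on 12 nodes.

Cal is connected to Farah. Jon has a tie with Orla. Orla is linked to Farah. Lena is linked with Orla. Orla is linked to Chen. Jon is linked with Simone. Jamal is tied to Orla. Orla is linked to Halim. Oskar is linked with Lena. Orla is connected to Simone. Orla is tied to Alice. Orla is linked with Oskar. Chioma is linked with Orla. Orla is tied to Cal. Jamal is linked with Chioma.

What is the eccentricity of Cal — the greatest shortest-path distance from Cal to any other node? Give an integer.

Distances from Cal: Alice:2, Chen:2, Chioma:2, Farah:1, Halim:2, Jamal:2, Jon:2, Lena:2, Orla:1, Oskar:2, Simone:2.
The largest is 2 (to Alice, Lena, Chioma, Jon, Halim, Jamal, Simone, Chen, and Oskar), so the eccentricity of Cal is 2.

2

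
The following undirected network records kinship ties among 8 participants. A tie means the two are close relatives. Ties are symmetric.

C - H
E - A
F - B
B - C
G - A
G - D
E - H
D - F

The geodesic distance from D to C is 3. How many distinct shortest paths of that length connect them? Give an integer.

1

The shortest distance is 3, and the only length-3 path is D–F–B–C. So there is exactly 1 shortest path.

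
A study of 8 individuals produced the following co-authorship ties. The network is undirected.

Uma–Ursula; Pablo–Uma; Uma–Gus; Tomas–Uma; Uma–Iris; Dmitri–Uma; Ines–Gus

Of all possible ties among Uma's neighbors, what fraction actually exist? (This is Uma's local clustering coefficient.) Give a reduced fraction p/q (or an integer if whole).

0

Uma's neighbors: Dmitri, Gus, Iris, Pablo, Tomas, and Ursula (k = 6).
Possible neighbor pairs: C(6,2) = 15. Edges among them: none → e = 0.
Clustering(Uma) = 0/15 = 0.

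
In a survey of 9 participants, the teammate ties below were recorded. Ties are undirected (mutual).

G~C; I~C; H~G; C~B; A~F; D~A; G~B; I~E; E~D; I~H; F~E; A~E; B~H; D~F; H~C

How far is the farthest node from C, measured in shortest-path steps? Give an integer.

Distances from C: A:3, B:1, D:3, E:2, F:3, G:1, H:1, I:1.
The largest is 3 (to D, F, and A), so the eccentricity of C is 3.

3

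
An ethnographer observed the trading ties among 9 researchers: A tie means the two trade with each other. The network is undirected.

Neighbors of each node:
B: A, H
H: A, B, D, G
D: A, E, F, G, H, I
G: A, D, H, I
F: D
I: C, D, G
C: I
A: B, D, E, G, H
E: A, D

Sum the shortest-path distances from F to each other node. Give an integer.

17

Distances from F: A:2, B:3, C:3, D:1, E:2, G:2, H:2, I:2.
Sum = 2 + 3 + 3 + 1 + 2 + 2 + 2 + 2 = 17.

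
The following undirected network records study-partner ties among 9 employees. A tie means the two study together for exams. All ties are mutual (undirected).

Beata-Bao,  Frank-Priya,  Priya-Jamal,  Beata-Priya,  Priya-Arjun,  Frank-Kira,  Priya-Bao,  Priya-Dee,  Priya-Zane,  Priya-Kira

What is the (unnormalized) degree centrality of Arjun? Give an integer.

Arjun is directly tied to Priya. That is 1 neighbor, so the degree of Arjun is 1.

1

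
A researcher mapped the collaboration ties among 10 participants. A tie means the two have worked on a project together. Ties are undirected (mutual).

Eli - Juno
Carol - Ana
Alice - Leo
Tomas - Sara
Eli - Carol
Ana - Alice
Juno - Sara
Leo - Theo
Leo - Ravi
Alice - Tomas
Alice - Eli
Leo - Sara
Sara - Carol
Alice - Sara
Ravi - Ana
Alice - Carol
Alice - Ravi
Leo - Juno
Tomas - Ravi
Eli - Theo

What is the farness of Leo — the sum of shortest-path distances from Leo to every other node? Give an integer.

Distances from Leo: Alice:1, Ana:2, Carol:2, Eli:2, Juno:1, Ravi:1, Sara:1, Theo:1, Tomas:2.
Sum = 1 + 2 + 2 + 2 + 1 + 1 + 1 + 1 + 2 = 13.

13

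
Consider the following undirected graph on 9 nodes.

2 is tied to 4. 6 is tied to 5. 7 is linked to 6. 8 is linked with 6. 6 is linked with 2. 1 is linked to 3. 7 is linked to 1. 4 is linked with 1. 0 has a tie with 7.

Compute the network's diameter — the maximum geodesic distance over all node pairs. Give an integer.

4

Eccentricity of each node (its greatest distance to any other): 0:3, 1:3, 2:3, 3:4, 4:3, 5:4, 6:3, 7:2, 8:4.
The maximum eccentricity is 4, realized for instance by the pair 5–3 via 5 – 6 – 7 – 1 – 3. So the diameter is 4.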